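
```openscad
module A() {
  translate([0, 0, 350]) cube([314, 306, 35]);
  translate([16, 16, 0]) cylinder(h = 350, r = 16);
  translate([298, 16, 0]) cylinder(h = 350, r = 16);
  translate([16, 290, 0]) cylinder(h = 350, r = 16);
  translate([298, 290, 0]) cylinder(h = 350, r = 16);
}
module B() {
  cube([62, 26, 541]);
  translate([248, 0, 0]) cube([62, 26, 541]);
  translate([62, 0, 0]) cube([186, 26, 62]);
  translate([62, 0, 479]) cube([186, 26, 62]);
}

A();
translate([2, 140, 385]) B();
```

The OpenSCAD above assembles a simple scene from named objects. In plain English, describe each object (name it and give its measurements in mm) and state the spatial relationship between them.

A is a simple wooden stool: a rectangular seat 314 mm (x) by 306 mm (y), 35 mm thick, top face at z = 385 mm, on four round legs, each 32 mm in diameter. The legs rest on z = 0, each leg's axis is inset half a diameter from the nearest pair of seat edges (so the leg's bounding box is flush with the corner).

B is a rectangular picture frame lying in the x–z plane (depth along y). The opening is 186 mm wide (x) by 417 mm tall (z), surrounded by a border 62 mm wide on all four sides. The frame is 26 mm deep and is made of two full-height vertical stiles with two horizontal rails fitted between them.

The picture frame is on top of the stool, centred.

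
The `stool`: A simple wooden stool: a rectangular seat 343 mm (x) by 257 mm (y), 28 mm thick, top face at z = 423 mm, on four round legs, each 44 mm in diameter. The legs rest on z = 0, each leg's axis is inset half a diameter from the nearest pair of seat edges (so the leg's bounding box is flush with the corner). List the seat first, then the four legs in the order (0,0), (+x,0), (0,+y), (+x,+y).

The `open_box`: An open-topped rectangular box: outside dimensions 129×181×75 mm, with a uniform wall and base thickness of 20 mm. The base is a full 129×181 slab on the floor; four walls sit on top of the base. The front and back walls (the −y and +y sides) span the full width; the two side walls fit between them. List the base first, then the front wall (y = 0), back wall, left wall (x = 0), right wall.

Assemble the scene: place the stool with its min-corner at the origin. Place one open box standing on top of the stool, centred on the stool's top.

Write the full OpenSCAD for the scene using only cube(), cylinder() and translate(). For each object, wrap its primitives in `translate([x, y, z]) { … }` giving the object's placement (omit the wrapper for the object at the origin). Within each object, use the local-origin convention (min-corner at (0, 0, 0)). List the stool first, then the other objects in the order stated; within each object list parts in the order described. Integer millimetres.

translate([0, 0, 395]) cube([343, 257, 28]);
translate([22, 22, 0]) cylinder(h = 395, r = 22);
translate([321, 22, 0]) cylinder(h = 395, r = 22);
translate([22, 235, 0]) cylinder(h = 395, r = 22);
translate([321, 235, 0]) cylinder(h = 395, r = 22);
translate([107, 38, 423]) {
  cube([129, 181, 20]);
  translate([0, 0, 20]) cube([129, 20, 55]);
  translate([0, 161, 20]) cube([129, 20, 55]);
  translate([0, 20, 20]) cube([20, 141, 55]);
  translate([109, 20, 20]) cube([20, 141, 55]);
}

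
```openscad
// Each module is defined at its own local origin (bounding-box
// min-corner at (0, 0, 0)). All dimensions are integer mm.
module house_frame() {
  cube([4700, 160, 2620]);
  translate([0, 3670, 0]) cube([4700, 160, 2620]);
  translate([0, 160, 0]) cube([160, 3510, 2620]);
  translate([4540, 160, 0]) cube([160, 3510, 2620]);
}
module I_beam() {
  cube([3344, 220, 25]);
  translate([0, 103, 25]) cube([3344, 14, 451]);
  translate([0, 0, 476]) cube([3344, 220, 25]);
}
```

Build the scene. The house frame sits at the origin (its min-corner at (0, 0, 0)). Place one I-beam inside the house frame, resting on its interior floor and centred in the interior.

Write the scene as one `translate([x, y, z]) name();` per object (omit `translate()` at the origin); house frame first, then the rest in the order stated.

house_frame();
translate([678, 1805, 0]) I_beam();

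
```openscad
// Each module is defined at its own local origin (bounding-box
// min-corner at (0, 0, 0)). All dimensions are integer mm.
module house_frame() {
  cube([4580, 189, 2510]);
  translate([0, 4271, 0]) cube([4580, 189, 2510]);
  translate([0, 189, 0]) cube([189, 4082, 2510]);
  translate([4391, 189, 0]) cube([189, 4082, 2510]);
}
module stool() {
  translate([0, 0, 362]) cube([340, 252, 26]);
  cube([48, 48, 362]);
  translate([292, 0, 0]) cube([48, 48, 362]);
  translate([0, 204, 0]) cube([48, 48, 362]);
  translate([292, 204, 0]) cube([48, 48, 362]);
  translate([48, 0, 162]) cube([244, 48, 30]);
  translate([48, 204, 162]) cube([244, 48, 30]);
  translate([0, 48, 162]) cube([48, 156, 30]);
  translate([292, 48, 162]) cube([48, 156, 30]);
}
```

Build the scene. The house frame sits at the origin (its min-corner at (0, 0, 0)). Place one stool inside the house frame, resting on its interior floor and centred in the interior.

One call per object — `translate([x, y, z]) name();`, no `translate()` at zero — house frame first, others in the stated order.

house_frame();
translate([2120, 2104, 0]) stool();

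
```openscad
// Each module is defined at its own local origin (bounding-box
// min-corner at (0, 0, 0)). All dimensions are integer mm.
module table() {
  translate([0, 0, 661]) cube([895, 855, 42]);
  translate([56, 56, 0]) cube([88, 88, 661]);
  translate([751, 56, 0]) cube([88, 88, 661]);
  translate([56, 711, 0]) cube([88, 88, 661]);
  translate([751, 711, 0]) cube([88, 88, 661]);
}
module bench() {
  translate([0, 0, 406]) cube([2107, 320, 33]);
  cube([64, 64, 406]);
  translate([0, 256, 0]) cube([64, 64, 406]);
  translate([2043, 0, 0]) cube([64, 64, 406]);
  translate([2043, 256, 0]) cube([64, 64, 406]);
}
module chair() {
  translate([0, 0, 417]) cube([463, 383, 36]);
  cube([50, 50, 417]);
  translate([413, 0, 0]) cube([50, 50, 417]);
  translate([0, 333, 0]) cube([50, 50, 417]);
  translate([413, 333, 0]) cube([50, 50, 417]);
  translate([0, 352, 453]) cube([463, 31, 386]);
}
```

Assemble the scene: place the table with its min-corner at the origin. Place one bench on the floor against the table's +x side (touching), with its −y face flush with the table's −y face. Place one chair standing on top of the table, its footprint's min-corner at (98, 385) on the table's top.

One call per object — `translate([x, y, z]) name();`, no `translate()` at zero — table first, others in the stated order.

table();
translate([895, 0, 0]) bench();
translate([98, 385, 703]) chair();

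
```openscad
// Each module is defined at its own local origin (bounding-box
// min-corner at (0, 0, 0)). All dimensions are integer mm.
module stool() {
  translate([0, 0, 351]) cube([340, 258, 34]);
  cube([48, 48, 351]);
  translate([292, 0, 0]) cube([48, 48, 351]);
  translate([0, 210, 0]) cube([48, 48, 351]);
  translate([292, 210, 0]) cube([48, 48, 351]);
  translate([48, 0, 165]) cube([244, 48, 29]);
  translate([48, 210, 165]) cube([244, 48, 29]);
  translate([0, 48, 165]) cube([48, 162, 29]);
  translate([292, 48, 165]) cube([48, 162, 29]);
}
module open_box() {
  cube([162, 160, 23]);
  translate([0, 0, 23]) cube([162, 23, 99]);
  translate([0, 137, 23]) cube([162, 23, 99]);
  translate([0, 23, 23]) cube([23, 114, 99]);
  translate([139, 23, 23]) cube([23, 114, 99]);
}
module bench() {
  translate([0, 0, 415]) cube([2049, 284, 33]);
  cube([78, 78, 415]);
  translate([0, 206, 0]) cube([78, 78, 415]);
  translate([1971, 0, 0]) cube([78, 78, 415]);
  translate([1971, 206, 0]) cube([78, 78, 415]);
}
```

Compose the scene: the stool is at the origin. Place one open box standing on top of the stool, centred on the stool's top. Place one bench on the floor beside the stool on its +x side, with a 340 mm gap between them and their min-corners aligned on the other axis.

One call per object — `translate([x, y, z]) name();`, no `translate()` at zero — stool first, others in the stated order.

stool();
translate([89, 49, 385]) open_box();
translate([680, 0, 0]) bench();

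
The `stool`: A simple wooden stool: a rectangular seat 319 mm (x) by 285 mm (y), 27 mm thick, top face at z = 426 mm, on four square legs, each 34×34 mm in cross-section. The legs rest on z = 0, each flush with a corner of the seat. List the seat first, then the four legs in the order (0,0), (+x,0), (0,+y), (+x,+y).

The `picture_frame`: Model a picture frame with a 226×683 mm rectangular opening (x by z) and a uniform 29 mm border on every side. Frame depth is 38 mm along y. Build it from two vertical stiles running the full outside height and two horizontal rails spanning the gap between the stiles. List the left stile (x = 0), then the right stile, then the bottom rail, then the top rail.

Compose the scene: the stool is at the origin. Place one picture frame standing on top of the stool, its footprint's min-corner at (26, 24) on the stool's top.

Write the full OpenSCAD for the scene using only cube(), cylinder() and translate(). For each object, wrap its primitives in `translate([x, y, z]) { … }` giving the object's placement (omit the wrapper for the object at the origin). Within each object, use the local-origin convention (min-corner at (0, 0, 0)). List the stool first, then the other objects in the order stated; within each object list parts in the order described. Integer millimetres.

translate([0, 0, 399]) cube([319, 285, 27]);
cube([34, 34, 399]);
translate([285, 0, 0]) cube([34, 34, 399]);
translate([0, 251, 0]) cube([34, 34, 399]);
translate([285, 251, 0]) cube([34, 34, 399]);
translate([26, 24, 426]) {
  cube([29, 38, 741]);
  translate([255, 0, 0]) cube([29, 38, 741]);
  translate([29, 0, 0]) cube([226, 38, 29]);
  translate([29, 0, 712]) cube([226, 38, 29]);
}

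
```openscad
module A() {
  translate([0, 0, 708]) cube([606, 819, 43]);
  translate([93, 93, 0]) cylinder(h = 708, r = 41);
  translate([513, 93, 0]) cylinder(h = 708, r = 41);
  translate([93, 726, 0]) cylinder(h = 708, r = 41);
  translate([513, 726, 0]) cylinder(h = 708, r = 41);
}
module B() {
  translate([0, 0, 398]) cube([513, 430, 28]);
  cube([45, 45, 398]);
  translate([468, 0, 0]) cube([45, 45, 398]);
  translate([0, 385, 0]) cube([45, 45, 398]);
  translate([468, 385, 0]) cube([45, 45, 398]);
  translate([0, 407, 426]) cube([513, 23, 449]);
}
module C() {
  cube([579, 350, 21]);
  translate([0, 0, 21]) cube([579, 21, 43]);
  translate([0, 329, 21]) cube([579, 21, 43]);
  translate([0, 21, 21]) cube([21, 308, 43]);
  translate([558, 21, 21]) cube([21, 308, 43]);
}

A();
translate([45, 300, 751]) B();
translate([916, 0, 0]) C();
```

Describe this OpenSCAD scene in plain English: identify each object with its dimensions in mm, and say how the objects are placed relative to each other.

A is a rectangular dining table. The top is 606×819×43 mm with its upper surface at z = 751 mm. It stands on four round legs of 82 mm diameter, each leg's bounding box inset 52 mm from the nearest pair of top edges, running from the floor to the underside of the top.

B is a chair. The seat is a 513×430×28 mm slab with its top at z = 426 mm, on four 45×45 mm corner legs (flush with the seat edges, standing on z = 0). A flat backrest 23 mm thick, 449 mm tall, spans the full seat width and rises from the seat top along its +y edge, rear face flush with the rear of the seat.

C is an open storage box with external size 579×350×64 mm and wall thickness 21 mm (the base is also 21 mm thick). The base covers the whole footprint; the four walls stand on the base, with the y-facing walls full-width and the x-facing walls fitting between their inner faces.

The chair is on top of the table. The open box is on the floor beside the table on its +x side.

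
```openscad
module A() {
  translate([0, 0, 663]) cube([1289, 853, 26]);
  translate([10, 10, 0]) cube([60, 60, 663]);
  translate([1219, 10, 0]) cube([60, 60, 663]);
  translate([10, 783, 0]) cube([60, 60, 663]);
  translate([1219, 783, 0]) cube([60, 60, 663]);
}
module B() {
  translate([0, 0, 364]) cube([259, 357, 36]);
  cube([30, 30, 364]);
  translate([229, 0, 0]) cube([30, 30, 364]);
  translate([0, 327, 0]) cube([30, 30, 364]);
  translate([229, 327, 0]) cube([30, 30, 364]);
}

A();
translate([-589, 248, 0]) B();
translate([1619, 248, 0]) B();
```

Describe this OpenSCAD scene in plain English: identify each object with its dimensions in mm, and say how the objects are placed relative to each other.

A is a table with a 1289×853 mm rectangular top, 26 mm thick, top surface at z = 689 mm, supported by four 60×60 mm square legs, each inset 10 mm from the nearest pair of top edges, running from the floor.

B is a simple wooden stool: a rectangular seat 259 mm (x) by 357 mm (y), 36 mm thick, top face at z = 400 mm, on four square legs, each 30×30 mm in cross-section. The legs rest on z = 0, each flush with a corner of the seat.

Two stools sit around the table at the −x, +x sides.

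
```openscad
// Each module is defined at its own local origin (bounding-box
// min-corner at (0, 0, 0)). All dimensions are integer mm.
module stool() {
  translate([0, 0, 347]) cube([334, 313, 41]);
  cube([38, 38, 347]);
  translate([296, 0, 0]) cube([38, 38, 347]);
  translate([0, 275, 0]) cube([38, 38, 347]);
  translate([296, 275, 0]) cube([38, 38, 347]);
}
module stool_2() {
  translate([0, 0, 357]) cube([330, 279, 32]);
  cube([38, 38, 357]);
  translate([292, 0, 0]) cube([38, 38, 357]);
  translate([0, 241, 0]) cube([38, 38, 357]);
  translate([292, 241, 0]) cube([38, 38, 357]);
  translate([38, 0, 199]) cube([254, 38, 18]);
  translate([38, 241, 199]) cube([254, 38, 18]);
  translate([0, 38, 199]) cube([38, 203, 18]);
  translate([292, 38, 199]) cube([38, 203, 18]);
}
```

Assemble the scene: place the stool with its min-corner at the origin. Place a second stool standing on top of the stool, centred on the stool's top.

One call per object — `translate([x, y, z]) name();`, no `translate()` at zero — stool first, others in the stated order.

stool();
translate([2, 17, 388]) stool_2();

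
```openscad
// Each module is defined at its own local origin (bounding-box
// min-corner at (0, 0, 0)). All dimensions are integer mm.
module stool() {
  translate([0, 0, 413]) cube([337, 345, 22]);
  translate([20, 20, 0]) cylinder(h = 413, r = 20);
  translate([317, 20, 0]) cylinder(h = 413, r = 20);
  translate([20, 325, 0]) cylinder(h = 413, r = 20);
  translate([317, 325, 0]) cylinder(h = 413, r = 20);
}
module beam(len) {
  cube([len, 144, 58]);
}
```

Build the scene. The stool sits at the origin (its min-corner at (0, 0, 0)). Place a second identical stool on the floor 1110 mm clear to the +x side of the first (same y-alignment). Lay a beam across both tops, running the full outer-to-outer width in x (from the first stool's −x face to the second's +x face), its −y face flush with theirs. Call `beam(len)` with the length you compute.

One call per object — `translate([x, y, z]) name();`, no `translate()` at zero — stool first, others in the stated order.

stool();
translate([1447, 0, 0]) stool();
translate([0, 0, 435]) beam(1784);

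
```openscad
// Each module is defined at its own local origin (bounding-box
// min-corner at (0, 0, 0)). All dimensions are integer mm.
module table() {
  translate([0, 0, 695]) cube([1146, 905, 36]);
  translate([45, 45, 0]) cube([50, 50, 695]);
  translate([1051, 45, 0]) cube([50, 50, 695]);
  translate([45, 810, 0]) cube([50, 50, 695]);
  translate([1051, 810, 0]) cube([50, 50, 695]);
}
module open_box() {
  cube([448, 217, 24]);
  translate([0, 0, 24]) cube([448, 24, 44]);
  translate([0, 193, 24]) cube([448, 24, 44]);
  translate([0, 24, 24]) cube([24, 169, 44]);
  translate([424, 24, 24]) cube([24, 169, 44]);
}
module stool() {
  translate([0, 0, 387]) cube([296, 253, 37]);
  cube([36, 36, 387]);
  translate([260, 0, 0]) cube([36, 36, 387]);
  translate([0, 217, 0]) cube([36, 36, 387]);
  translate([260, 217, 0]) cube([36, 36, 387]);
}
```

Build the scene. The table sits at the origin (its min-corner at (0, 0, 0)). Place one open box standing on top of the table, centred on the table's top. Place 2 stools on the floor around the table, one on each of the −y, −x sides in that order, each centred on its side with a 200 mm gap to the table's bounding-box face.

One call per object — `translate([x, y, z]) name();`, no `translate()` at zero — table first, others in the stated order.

table();
translate([349, 344, 731]) open_box();
translate([425, -453, 0]) stool();
translate([-496, 326, 0]) stool();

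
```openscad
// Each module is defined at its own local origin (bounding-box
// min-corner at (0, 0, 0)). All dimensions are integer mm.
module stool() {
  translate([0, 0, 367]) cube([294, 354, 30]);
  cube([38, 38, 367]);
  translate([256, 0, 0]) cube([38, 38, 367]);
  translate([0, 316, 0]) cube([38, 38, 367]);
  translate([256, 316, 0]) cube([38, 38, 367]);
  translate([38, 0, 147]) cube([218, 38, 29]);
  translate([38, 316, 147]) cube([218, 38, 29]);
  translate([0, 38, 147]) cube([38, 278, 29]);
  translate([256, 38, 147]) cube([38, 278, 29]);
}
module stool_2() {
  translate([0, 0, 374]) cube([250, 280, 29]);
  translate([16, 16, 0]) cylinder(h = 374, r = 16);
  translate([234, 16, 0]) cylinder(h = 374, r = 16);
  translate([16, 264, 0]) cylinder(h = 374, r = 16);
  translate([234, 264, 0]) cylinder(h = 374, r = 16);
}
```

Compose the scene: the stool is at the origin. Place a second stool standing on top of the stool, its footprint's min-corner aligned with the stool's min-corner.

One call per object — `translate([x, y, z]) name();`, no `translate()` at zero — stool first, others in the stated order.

stool();
translate([0, 0, 397]) stool_2();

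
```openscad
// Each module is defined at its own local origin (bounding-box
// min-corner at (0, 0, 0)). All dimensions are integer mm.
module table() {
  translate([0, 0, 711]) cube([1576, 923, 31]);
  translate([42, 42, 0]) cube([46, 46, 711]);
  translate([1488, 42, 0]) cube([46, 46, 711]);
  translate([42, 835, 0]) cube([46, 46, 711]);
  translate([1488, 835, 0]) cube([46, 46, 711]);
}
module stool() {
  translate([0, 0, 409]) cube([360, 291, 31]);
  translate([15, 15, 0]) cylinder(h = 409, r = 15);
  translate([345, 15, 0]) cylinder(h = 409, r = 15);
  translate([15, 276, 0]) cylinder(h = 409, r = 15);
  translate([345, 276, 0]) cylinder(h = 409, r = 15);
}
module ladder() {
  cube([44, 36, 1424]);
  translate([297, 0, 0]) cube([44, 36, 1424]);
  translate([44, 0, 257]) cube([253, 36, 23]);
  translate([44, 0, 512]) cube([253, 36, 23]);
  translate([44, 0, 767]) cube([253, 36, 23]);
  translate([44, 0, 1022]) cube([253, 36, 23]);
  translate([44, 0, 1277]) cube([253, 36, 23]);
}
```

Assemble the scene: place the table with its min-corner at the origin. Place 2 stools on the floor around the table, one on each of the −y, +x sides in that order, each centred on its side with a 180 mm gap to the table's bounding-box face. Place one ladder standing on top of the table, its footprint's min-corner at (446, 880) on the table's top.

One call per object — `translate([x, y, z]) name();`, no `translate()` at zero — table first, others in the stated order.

table();
translate([608, -471, 0]) stool();
translate([1756, 316, 0]) stool();
translate([446, 880, 742]) ladder();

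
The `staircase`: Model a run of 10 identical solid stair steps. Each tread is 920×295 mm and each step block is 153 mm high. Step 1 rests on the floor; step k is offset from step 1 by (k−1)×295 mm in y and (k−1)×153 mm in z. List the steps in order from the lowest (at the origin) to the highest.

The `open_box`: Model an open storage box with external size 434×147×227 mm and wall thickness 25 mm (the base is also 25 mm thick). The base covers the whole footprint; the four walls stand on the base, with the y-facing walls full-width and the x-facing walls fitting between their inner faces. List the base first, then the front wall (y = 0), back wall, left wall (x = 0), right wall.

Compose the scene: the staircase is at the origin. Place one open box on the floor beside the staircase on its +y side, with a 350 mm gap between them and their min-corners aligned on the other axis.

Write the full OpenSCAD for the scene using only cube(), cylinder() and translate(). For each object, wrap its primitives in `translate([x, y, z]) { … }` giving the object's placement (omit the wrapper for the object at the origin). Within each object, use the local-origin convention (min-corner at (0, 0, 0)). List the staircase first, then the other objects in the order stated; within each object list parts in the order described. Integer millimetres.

cube([920, 295, 153]);
translate([0, 295, 153]) cube([920, 295, 153]);
translate([0, 590, 306]) cube([920, 295, 153]);
translate([0, 885, 459]) cube([920, 295, 153]);
translate([0, 1180, 612]) cube([920, 295, 153]);
translate([0, 1475, 765]) cube([920, 295, 153]);
translate([0, 1770, 918]) cube([920, 295, 153]);
translate([0, 2065, 1071]) cube([920, 295, 153]);
translate([0, 2360, 1224]) cube([920, 295, 153]);
translate([0, 2655, 1377]) cube([920, 295, 153]);
translate([0, 3300, 0]) {
  cube([434, 147, 25]);
  translate([0, 0, 25]) cube([434, 25, 202]);
  translate([0, 122, 25]) cube([434, 25, 202]);
  translate([0, 25, 25]) cube([25, 97, 202]);
  translate([409, 25, 25]) cube([25, 97, 202]);
}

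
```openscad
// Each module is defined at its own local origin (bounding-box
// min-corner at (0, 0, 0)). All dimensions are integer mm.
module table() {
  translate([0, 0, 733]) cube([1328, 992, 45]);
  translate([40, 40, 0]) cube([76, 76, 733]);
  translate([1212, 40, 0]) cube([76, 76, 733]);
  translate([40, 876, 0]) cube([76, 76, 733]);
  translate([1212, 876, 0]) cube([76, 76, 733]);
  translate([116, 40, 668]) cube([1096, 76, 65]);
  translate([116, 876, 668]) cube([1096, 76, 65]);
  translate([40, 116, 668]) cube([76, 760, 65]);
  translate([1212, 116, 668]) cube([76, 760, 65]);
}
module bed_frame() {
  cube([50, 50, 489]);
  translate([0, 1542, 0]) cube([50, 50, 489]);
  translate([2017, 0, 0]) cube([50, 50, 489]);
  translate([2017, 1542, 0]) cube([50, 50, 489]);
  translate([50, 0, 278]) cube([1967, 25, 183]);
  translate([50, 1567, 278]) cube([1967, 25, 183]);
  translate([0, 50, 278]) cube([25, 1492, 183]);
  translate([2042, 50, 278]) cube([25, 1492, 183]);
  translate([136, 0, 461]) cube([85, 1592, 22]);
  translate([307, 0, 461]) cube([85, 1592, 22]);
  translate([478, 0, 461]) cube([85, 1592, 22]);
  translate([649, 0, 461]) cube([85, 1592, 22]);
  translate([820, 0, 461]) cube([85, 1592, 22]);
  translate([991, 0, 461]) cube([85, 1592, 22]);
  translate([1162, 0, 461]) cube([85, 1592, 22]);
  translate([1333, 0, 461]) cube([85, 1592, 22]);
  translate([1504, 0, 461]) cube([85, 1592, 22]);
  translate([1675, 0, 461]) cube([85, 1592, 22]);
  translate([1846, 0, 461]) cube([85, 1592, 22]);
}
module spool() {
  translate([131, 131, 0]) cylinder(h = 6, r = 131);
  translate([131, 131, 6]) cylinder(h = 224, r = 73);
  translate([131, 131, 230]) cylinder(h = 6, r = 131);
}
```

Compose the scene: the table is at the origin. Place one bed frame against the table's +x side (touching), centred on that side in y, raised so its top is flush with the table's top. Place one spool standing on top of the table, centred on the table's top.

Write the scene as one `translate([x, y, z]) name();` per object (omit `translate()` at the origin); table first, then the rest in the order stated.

table();
translate([1328, -300, 289]) bed_frame();
translate([533, 365, 778]) spool();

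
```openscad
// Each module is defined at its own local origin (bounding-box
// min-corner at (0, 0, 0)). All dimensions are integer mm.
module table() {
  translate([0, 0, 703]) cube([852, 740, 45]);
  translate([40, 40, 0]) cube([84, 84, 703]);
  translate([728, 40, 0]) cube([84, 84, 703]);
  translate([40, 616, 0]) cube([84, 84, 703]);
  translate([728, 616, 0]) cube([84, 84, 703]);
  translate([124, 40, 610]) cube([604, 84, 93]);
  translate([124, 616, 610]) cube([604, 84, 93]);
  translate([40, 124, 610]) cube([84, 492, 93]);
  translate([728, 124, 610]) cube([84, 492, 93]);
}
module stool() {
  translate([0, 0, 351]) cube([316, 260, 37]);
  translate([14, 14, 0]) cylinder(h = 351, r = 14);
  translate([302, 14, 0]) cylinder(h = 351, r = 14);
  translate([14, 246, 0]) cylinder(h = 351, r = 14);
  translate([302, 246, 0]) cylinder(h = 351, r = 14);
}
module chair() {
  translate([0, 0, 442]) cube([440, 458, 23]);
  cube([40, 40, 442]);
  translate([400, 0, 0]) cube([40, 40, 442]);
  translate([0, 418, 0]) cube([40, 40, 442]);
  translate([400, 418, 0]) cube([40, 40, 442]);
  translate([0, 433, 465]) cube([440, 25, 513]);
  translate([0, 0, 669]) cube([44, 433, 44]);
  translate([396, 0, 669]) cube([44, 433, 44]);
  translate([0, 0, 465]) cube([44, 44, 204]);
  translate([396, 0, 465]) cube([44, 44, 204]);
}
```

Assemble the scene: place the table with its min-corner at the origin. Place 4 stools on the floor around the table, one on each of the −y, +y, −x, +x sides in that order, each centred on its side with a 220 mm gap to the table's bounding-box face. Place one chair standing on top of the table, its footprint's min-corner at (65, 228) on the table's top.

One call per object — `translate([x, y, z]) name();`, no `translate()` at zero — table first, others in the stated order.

table();
translate([268, -480, 0]) stool();
translate([268, 960, 0]) stool();
translate([-536, 240, 0]) stool();
translate([1072, 240, 0]) stool();
translate([65, 228, 748]) chair();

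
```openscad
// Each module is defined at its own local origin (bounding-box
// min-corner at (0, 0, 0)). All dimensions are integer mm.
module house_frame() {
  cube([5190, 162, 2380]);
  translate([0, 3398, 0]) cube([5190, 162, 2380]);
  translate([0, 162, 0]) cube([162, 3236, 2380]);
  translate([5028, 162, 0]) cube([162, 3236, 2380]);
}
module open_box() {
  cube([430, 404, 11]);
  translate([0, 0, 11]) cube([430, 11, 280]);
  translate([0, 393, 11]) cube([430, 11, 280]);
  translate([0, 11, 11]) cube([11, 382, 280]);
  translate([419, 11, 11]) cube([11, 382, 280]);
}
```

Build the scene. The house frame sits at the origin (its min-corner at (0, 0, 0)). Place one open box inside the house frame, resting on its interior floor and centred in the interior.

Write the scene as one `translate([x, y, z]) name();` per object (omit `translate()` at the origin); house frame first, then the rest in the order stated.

house_frame();
translate([2380, 1578, 0]) open_box();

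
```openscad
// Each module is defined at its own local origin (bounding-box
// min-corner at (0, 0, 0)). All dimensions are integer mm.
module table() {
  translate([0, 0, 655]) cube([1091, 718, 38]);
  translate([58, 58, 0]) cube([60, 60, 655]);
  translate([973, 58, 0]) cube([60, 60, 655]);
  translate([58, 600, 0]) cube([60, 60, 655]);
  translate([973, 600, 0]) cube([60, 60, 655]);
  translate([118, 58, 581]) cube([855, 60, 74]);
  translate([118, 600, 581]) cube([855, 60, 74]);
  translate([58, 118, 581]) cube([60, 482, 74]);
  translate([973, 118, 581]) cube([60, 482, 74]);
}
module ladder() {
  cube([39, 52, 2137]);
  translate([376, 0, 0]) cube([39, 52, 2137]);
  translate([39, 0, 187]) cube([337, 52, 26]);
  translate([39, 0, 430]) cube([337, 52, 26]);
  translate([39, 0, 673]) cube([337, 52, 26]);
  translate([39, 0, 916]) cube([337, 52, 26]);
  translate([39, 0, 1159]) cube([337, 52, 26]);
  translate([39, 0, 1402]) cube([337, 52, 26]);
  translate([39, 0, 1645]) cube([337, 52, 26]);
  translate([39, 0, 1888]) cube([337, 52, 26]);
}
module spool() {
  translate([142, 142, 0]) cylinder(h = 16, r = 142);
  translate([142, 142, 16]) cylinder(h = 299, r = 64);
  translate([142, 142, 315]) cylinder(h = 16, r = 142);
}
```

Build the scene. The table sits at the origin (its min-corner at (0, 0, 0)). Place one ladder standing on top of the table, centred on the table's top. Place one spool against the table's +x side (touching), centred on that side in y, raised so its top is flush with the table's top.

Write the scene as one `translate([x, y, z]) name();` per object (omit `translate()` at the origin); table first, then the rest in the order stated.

table();
translate([338, 333, 693]) ladder();
translate([1091, 217, 362]) spool();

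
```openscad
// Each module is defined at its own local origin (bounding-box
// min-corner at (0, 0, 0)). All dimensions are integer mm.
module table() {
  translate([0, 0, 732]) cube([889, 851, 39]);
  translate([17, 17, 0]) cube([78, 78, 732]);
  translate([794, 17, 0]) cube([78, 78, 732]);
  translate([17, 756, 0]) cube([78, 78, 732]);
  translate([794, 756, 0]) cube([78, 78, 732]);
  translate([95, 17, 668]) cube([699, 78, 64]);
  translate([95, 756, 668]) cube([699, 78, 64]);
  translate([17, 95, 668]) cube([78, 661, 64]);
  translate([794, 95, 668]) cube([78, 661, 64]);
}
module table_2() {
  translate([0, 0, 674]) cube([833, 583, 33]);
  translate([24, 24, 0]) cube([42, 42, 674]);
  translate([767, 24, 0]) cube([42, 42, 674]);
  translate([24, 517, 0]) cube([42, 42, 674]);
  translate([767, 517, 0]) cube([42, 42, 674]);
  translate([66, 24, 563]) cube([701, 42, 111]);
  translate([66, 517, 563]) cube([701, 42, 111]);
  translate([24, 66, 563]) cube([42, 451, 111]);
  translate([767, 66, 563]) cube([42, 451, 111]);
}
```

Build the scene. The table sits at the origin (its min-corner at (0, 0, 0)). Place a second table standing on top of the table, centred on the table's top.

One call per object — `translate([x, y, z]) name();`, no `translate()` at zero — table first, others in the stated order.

table();
translate([28, 134, 771]) table_2();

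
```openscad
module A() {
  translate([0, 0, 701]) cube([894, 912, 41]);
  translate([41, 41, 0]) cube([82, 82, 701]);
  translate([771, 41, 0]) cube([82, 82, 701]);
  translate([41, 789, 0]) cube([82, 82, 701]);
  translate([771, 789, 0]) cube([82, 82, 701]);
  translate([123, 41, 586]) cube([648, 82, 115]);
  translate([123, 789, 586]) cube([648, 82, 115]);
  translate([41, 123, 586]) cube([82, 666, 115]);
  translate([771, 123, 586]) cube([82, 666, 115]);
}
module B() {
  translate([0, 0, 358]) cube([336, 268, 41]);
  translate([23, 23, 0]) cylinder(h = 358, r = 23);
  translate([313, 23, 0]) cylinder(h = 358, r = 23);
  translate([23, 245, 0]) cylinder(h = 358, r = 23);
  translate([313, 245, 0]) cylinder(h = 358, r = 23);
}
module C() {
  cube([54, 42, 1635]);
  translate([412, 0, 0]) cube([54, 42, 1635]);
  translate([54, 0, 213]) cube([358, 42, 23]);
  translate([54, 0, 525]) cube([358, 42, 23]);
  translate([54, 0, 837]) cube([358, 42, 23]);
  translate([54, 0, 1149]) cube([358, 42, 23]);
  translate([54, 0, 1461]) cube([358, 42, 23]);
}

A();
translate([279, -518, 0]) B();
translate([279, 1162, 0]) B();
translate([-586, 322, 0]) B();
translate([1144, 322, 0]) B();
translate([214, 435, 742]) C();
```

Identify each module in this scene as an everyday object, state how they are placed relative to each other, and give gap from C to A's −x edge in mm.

A is a table. B is a stool. C is a ladder. Four stools sit around the table at the −y, +y, −x, +x sides. The ladder is on top of the table, centred. The gap from the ladder to the table's −x edge is 214 mm.

The ladder's min-x is at 214; the table's min-x is 0; gap = 214 mm.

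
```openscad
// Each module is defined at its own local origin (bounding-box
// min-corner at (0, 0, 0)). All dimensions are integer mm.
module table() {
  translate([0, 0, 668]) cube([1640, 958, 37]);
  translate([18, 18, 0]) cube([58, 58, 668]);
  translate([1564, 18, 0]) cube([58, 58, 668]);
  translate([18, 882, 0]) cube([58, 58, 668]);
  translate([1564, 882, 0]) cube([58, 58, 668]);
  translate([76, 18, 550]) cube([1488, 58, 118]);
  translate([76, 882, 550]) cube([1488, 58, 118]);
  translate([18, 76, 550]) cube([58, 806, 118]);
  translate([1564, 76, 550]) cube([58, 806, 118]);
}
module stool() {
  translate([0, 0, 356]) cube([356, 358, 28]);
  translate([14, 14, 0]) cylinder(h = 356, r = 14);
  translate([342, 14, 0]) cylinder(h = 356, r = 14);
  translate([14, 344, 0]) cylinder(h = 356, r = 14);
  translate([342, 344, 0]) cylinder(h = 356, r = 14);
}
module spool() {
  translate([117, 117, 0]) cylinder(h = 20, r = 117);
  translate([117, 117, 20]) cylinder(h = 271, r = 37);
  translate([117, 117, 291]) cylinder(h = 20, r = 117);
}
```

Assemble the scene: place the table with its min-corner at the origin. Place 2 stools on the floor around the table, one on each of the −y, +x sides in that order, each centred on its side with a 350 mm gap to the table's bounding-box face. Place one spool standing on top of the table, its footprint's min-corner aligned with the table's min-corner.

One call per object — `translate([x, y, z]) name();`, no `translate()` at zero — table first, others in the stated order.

table();
translate([642, -708, 0]) stool();
translate([1990, 300, 0]) stool();
translate([0, 0, 705]) spool();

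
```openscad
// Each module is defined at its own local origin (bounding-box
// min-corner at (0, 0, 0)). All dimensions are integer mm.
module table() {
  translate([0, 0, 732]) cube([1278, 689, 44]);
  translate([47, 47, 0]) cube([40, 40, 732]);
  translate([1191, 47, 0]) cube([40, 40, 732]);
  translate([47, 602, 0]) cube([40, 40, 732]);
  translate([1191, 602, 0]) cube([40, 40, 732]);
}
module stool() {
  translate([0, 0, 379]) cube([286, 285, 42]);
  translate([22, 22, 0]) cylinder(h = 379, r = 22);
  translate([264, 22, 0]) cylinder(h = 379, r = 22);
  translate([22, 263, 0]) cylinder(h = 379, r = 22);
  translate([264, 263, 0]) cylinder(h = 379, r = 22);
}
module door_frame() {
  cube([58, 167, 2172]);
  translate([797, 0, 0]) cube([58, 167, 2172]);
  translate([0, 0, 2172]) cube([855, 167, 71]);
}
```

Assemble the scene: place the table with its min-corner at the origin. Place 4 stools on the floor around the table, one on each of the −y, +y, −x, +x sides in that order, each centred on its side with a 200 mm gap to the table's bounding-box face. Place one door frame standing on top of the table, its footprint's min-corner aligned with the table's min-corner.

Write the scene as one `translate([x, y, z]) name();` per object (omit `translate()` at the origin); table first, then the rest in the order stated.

table();
translate([496, -485, 0]) stool();
translate([496, 889, 0]) stool();
translate([-486, 202, 0]) stool();
translate([1478, 202, 0]) stool();
translate([0, 0, 776]) door_frame();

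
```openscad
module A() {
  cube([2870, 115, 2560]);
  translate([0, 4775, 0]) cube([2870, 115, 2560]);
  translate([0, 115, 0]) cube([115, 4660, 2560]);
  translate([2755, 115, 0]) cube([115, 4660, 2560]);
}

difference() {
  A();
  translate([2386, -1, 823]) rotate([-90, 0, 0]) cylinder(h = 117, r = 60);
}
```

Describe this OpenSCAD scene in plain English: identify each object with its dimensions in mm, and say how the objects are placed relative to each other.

A is a box-shaped house frame (walls only): outside footprint 2870×4890 mm, wall height 2560 mm, wall thickness 115 mm. The two y-facing walls run the full x-width; the two x-facing walls fit between the inner faces of the y-facing walls.

The house frame has a circular hole of radius 60 mm through its front wall, centred at (x = 2386, z = 823).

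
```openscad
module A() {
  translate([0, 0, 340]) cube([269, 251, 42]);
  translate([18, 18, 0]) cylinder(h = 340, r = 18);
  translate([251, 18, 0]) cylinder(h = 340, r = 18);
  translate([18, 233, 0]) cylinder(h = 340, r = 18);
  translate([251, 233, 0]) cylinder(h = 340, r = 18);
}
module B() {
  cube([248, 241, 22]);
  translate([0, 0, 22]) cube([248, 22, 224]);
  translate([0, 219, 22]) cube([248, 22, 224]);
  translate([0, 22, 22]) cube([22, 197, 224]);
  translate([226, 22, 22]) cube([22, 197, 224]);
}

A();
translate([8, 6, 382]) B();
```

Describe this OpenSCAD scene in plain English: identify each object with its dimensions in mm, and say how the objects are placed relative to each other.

A is a simple wooden stool: a rectangular seat 269 mm (x) by 251 mm (y), 42 mm thick, top face at z = 382 mm, on four round legs, each 36 mm in diameter. The legs rest on z = 0, each leg's axis is inset half a diameter from the nearest pair of seat edges (so the leg's bounding box is flush with the corner).

B is an open-topped rectangular box: outside dimensions 248×241×246 mm, with a uniform wall and base thickness of 22 mm. The base is a full 248×241 slab on the floor; four walls sit on top of the base. The front and back walls (the −y and +y sides) span the full width; the two side walls fit between them.

The open box is on top of the stool.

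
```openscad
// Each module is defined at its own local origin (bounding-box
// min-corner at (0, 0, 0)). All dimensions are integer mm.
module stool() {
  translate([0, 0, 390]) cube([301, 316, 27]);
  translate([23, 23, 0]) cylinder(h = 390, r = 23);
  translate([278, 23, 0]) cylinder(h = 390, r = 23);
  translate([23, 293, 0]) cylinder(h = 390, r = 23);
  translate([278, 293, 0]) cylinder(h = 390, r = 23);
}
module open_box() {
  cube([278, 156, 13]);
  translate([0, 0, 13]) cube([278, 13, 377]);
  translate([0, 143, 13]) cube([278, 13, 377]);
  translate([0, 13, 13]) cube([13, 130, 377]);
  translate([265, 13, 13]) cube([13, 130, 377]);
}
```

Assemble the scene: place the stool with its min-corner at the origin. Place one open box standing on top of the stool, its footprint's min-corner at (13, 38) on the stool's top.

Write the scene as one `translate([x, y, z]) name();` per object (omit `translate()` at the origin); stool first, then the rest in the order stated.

stool();
translate([13, 38, 417]) open_box();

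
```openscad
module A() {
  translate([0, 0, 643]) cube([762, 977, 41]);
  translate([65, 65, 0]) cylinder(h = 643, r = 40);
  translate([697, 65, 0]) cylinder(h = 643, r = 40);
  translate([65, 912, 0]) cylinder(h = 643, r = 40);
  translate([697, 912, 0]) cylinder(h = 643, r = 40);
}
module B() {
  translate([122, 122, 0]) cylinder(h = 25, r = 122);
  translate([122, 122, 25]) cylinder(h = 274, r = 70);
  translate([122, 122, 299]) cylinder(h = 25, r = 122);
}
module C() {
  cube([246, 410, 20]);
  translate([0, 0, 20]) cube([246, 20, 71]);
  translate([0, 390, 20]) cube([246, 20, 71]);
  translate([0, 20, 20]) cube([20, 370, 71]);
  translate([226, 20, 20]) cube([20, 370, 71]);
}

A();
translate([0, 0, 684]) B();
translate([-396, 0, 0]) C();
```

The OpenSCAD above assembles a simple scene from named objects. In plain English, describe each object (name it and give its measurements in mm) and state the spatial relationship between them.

A is a table with a 762×977 mm rectangular top, 41 mm thick, top surface at z = 684 mm, supported by four round legs of 80 mm diameter, each leg's bounding box inset 25 mm from the nearest pair of top edges, running from the floor.

B is a spool: two coaxial disc flanges of radius 122 mm and thickness 25 mm, joined by a core cylinder of radius 70 mm and height 274 mm. The lower flange rests on z = 0 and the three cylinders share a vertical axis.

C is an open-topped rectangular box: outside dimensions 246×410×91 mm, with a uniform wall and base thickness of 20 mm. The base is a full 246×410 slab on the floor; four walls sit on top of the base. The front and back walls (the −y and +y sides) span the full width; the two side walls fit between them.

The spool is on top of the table. The open box is on the floor beside the table on its −x side.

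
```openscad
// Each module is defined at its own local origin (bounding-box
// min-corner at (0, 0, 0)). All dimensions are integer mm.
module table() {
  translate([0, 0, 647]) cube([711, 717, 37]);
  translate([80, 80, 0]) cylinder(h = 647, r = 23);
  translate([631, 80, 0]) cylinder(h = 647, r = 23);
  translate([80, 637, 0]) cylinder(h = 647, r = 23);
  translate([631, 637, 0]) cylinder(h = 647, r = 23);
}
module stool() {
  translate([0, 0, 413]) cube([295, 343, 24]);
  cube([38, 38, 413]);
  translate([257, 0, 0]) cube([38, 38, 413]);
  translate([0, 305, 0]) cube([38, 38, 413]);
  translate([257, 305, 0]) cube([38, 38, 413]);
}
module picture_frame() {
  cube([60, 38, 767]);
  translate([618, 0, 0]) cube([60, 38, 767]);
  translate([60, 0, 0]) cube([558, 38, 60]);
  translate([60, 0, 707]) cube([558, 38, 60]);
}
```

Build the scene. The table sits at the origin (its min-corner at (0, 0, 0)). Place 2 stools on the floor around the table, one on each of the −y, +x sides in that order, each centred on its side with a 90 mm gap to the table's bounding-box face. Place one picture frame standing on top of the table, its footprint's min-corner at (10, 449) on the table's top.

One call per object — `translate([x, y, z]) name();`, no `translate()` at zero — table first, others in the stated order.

table();
translate([208, -433, 0]) stool();
translate([801, 187, 0]) stool();
translate([10, 449, 684]) picture_frame();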